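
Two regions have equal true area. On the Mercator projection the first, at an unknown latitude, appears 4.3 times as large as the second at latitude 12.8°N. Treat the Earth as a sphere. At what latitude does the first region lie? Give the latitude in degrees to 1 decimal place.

61.9°

Mercator areal scale is sec²φ, so apparent-area ratio = sec²φ₁ / sec²φ₂ = cos²φ₂ / cos²φ₁.
cos²φ₂ / cos²φ₁ = 4.3  ⇒  cos φ₁ = cos 12.8° / √4.3 = 0.9751/2.074 = 0.4703.
φ₁ = arccos(0.4703) ≈ 61.9°.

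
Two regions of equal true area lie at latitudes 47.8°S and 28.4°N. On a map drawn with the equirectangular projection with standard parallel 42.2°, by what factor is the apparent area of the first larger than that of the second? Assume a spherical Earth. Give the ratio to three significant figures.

The equidistant cylindrical projection with φ₀ = 42.2° has h = 1 (meridians true) and k = cos φ₀ / cos φ along parallels.
Areal scale at 47.8°: h·k = 1.000 × 1.103 = 1.103.
Areal scale at 28.4°: h·k = 1.000 × 0.8422 = 0.8422.
Ratio = 1.103/0.8422 ≈ 1.31.

1.31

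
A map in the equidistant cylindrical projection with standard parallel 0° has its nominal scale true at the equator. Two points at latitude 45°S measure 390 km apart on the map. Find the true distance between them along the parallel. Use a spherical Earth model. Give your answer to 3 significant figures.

276 km

In the plate carrée (x = Rλ, y = Rφ), meridians are true-scale (h = 1) and parallels are stretched by k = sec φ.
Along the parallel at 45°, map distances are exaggerated by k = sec 45° = 1.414.
True distance = 390 / 1.414 = 390 × cos 45° ≈ 276 km.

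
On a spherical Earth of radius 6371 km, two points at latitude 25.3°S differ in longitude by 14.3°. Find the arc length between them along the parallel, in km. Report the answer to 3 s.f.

1440 km

Arc length along a parallel = R cos φ · Δλ (with Δλ in radians).
= 6371 × cos 25.3° × (14.3° × π/180) = 6371 × 0.9041 × 0.2496 ≈ 1440 km.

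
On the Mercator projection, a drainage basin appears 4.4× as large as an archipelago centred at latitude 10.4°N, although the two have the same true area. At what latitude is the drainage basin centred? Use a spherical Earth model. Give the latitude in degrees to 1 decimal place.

On Mercator, (apparent₁)/(apparent₂) = sec²φ₁ / sec²φ₂ when true areas are equal.
cos²φ₂ / cos²φ₁ = 4.4  ⇒  cos φ₁ = cos 10.4° / √4.4 = 0.9836/2.098 = 0.4689.
φ₁ = arccos(0.4689) ≈ 62.0°.

62.0°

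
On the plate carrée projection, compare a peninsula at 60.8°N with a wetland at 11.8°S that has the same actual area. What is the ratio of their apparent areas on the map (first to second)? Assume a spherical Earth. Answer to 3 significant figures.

2.01

In the plate carrée (x = Rλ, y = Rφ), meridians are true-scale (h = 1) and parallels are stretched by k = sec φ.
Areal scale at 60.8°: h·k = 1.000 × 2.050 = 2.050.
Areal scale at 11.8°: h·k = 1.000 × 1.022 = 1.022.
Ratio = 2.050/1.022 ≈ 2.01.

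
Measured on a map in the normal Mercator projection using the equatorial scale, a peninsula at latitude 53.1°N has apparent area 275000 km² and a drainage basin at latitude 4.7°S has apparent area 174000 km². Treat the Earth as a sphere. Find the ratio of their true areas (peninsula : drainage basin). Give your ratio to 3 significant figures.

0.574

Since Mercator area scale is 1/cos²φ, the true area equals the apparent area multiplied by cos²φ.
True area of peninsula: 275000 × cos²(53.1°) = 275000 × 0.3605 = 99140 km².
True area of drainage basin: 174000 × cos²(4.7°) = 174000 × 0.9933 = 172800 km².
Ratio = 99140 / 172800 ≈ 0.574.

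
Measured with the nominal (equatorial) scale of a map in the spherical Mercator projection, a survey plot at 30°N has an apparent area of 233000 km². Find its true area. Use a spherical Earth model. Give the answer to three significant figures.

For Mercator, h = k = sec φ (a conformal cylindrical projection has a single point scale, 1/cos φ).
Areal scale = k² = sec²φ = 1/cos²(30°) = 1/0.8660² = 1.333.
True area = apparent / (areal scale) = 233000 / 1.333 ≈ 175000 km².

175000 km²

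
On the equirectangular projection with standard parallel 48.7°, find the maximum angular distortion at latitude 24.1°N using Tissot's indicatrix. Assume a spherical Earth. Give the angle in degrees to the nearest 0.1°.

18.5°

The equidistant cylindrical projection with φ₀ = 48.7° has h = 1 (meridians true) and k = cos φ₀ / cos φ along parallels.
At 24.1°: h = 1.000, k = 0.7230; principal scales a = 1.000, b = 0.7230.
sin(ω/2) = (a − b)/(a + b) = 0.2770/1.723 = 0.1607, so ω = 2 arcsin(0.1607) ≈ 18.5°.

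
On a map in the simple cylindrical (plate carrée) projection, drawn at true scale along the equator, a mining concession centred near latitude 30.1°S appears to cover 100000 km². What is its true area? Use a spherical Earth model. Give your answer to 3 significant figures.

86500 km²

For the equirectangular projection with φ₀ = 0 (plate carrée), h = 1 along meridians and k = sec φ along parallels.
Areal scale = h·k = 1 × sec φ; at 30.1°, h = 1.000, k = 1.156, so h·k = 1.156.
True area = apparent / (areal scale) = 100000 / 1.156 ≈ 86500 km².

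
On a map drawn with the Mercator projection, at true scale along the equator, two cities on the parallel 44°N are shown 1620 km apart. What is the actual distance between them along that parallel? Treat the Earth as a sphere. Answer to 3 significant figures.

For Mercator, h = k = sec φ (a conformal cylindrical projection has a single point scale, 1/cos φ).
Along the parallel at 44°, map distances are exaggerated by k = sec 44° = 1.390.
True distance = 1620 / 1.390 = 1620 × cos 44° ≈ 1170 km.

1170 km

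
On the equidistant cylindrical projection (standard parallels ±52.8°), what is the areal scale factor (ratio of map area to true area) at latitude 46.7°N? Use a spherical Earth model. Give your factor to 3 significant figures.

0.882

In the equirectangular projection with standard parallel φ₀ = 52.8° (x = Rλ cos φ₀, y = Rφ), meridians are true-scale (h = 1) and the parallel scale is k = cos φ₀ / cos φ.
Areal scale = h·k = 1 × cos φ₀ / cos φ; at 46.7°, h = 1.000, k = 0.8816, so h·k = 0.8816.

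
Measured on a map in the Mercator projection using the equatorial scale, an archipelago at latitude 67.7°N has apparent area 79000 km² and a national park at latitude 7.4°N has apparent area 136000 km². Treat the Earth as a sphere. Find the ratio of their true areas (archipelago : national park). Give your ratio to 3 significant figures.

0.0851

Since Mercator area scale is 1/cos²φ, the true area equals the apparent area multiplied by cos²φ.
True area of archipelago: 79000 × cos²(67.7°) = 79000 × 0.1440 = 11370 km².
True area of national park: 136000 × cos²(7.4°) = 136000 × 0.9834 = 133700 km².
Ratio = 11370 / 133700 ≈ 0.0851.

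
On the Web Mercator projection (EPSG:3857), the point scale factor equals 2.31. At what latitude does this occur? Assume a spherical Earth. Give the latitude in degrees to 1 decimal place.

Mercator scale is k = sec φ = 1/cos φ.
1/cos φ = 2.31  ⇒  cos φ = 0.4329  ⇒  φ = arccos(0.4329) ≈ 64.3°.

64.3°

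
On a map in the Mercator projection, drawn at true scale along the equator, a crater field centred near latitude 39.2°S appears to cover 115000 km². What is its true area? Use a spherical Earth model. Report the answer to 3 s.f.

69100 km²

For Mercator, h = k = sec φ (a conformal cylindrical projection has a single point scale, 1/cos φ).
Areal scale = k² = sec²φ = 1/cos²(39.2°) = 1/0.7749² = 1.665.
True area = apparent / (areal scale) = 115000 / 1.665 ≈ 69100 km².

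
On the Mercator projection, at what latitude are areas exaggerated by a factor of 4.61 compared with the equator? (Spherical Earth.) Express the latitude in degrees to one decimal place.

Mercator areal scale is sec²φ.
sec²φ = 4.61  ⇒  cos²φ = 0.2169  ⇒  cos φ = 0.4657.
φ = arccos(0.4657) ≈ 62.2°.

62.2°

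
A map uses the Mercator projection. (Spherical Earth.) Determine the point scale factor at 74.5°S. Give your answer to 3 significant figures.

3.74

For Mercator, h = k = sec φ (a conformal cylindrical projection has a single point scale, 1/cos φ).
k = 1/cos 74.5° = 1/0.2672 = 3.742.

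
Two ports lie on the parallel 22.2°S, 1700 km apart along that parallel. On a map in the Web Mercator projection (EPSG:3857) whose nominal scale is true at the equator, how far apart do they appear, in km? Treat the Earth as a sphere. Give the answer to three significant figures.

For Mercator, h = k = sec φ (a conformal cylindrical projection has a single point scale, 1/cos φ).
Along the parallel, k = sec 22.2° = 1/0.9259 = 1.080.
Map distance = 1700 × 1.080 ≈ 1840 km.

1840 km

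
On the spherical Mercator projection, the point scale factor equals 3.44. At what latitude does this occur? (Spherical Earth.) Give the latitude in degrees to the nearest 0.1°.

Mercator scale is k = sec φ = 1/cos φ.
1/cos φ = 3.44  ⇒  cos φ = 0.2907  ⇒  φ = arccos(0.2907) ≈ 73.1°.

73.1°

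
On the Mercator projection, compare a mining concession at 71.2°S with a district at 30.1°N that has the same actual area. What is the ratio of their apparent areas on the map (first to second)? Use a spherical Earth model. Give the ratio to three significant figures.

7.21

Mercator is conformal with k = sec φ, so areal scale = k² = sec²φ.
At 71.2°: sec²(71.2°) = 1/0.3223² = 9.629.
At 30.1°: sec²(30.1°) = 1/0.8652² = 1.336.
Ratio = 9.629/1.336 = cos²(30.1°)/cos²(71.2°) ≈ 7.21.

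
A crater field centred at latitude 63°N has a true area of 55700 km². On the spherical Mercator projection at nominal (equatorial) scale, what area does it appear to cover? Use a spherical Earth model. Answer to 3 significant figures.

Mercator is conformal, so the point scale is isotropic: h = k = sec φ = 1/cos φ.
Areal scale = k² = sec²φ = 1/cos²(63°) = 1/0.4540² = 4.852.
Apparent area = 55700 × 4.852 ≈ 270000 km².

270000 km²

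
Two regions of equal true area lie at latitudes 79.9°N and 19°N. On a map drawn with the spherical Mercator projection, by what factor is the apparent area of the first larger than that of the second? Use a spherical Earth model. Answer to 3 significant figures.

On Mercator, area is exaggerated by sec²φ = 1/cos²φ.
At 79.9°: sec²(79.9°) = 1/0.1754² = 32.52.
At 19°: sec²(19°) = 1/0.9455² = 1.119.
Ratio = 32.52/1.119 = cos²(19°)/cos²(79.9°) ≈ 29.1.

29.1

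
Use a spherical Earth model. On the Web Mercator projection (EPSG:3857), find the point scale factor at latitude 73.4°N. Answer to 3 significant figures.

Mercator is conformal, so the point scale is isotropic: h = k = sec φ = 1/cos φ.
k = 1/cos 73.4° = 1/0.2857 = 3.500.

3.50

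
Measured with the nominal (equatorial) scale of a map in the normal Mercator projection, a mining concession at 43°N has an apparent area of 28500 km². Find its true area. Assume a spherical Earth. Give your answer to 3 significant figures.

The Mercator projection is conformal; its linear scale factor is the same in every direction and equals sec φ = 1/cos φ.
Areal scale = k² = sec²φ = 1/cos²(43°) = 1/0.7314² = 1.870.
True area = apparent / (areal scale) = 28500 / 1.870 ≈ 15200 km².

15200 km²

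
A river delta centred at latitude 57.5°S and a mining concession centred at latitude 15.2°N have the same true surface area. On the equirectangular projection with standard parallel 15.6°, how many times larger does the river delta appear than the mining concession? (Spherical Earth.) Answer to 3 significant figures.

With standard parallel φ₀ = 15.6°, the equirectangular projection gives x = Rλ cos φ₀, y = Rφ, so h = 1 and k = cos 15.6° / cos φ.
Areal scale at 57.5°: h·k = 1.000 × 1.793 = 1.793.
Areal scale at 15.2°: h·k = 1.000 × 0.9981 = 0.9981.
Ratio = 1.793/0.9981 ≈ 1.80.

1.80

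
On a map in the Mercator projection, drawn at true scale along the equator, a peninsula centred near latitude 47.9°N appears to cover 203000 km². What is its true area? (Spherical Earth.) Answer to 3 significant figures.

91200 km²

Mercator is conformal, so the point scale is isotropic: h = k = sec φ = 1/cos φ.
Areal scale = k² = sec²φ = 1/cos²(47.9°) = 1/0.6704² = 2.225.
True area = apparent / (areal scale) = 203000 / 2.225 ≈ 91200 km².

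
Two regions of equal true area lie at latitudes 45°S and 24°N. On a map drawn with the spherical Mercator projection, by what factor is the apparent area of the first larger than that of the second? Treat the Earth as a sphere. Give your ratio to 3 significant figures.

On Mercator, area is exaggerated by sec²φ = 1/cos²φ.
At 45°: sec²(45°) = 1/0.7071² = 2.000.
At 24°: sec²(24°) = 1/0.9135² = 1.198.
Ratio = 2.000/1.198 = cos²(24°)/cos²(45°) ≈ 1.67.

1.67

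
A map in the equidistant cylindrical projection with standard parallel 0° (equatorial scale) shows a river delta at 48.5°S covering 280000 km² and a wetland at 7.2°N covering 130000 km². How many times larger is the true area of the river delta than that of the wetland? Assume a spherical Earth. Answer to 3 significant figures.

On the plate carrée, areal scale = h·k = 1 × sec φ, so true area = apparent × cos φ.
True area of river delta: 280000 × cos(48.5°) = 280000 × 0.6626 = 185500 km².
True area of wetland: 130000 × cos(7.2°) = 130000 × 0.9921 = 129000 km².
Ratio = 185500 / 129000 ≈ 1.44.

1.44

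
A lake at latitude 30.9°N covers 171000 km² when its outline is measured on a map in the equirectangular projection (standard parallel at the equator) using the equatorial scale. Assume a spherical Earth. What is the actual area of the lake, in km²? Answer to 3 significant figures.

Plate carrée maps x = Rλ, y = Rφ. The meridian scale is h = 1 and the parallel scale is k = 1/cos φ = sec φ.
Areal scale = h·k = 1 × sec φ; at 30.9°, h = 1.000, k = 1.165, so h·k = 1.165.
True area = apparent / (areal scale) = 171000 / 1.165 ≈ 147000 km².

147000 km²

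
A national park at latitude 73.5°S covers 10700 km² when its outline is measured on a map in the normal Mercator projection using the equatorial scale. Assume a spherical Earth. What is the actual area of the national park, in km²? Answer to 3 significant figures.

863 km²

For Mercator, h = k = sec φ (a conformal cylindrical projection has a single point scale, 1/cos φ).
Areal scale = k² = sec²φ = 1/cos²(73.5°) = 1/0.2840² = 12.40.
True area = apparent / (areal scale) = 10700 / 12.40 ≈ 863 km².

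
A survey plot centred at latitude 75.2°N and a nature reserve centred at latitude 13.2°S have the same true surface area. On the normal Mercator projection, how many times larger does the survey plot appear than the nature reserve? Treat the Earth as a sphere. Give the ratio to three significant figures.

14.5

Mercator areal scale is sec²φ.
At 75.2°: sec²(75.2°) = 1/0.2554² = 15.33.
At 13.2°: sec²(13.2°) = 1/0.9736² = 1.055.
Ratio = 15.33/1.055 = cos²(13.2°)/cos²(75.2°) ≈ 14.5.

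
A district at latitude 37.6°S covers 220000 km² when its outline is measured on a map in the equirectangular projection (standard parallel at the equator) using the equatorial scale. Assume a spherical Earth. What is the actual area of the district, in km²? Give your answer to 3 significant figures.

174000 km²

For the equirectangular projection with φ₀ = 0 (plate carrée), h = 1 along meridians and k = sec φ along parallels.
Areal scale = h·k = 1 × sec φ; at 37.6°, h = 1.000, k = 1.262, so h·k = 1.262.
True area = apparent / (areal scale) = 220000 / 1.262 ≈ 174000 km².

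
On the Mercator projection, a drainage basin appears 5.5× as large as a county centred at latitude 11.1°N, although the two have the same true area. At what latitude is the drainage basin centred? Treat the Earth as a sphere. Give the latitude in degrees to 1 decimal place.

65.3°

On Mercator, (apparent₁)/(apparent₂) = sec²φ₁ / sec²φ₂ when true areas are equal.
cos²φ₂ / cos²φ₁ = 5.5  ⇒  cos φ₁ = cos 11.1° / √5.5 = 0.9813/2.345 = 0.4184.
φ₁ = arccos(0.4184) ≈ 65.3°.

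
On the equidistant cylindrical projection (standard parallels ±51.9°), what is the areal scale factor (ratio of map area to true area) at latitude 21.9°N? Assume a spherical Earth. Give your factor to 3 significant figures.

The equidistant cylindrical projection with φ₀ = 51.9° has h = 1 (meridians true) and k = cos φ₀ / cos φ along parallels.
Areal scale = h·k = 1 × cos φ₀ / cos φ; at 21.9°, h = 1.000, k = 0.6650, so h·k = 0.6650.

0.665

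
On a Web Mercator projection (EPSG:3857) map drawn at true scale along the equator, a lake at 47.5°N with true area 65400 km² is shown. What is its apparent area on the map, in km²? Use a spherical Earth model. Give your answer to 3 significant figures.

143000 km²

Mercator is conformal, so the point scale is isotropic: h = k = sec φ = 1/cos φ.
Areal scale = k² = sec²φ = 1/cos²(47.5°) = 1/0.6756² = 2.191.
Apparent area = 65400 × 2.191 ≈ 143000 km².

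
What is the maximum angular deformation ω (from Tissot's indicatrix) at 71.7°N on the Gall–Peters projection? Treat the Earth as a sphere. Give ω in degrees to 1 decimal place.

Gall–Peters is a cylindrical equal-area projection with standard parallels at ±45°. For cylindrical equal-area with standard parallel φ₀, h = cos φ / cos φ₀ and k = cos φ₀ / cos φ, so h·k = 1.
At 71.7°: h = 0.4441, k = 2.252; principal scales a = 2.252, b = 0.4441.
sin(ω/2) = (a − b)/(a + b) = 1.808/2.696 = 0.6706, so ω = 2 arcsin(0.6706) ≈ 84.2°.

84.2°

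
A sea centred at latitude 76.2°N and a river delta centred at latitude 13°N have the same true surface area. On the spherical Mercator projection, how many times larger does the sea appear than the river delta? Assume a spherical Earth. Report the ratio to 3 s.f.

Mercator is conformal with k = sec φ, so areal scale = k² = sec²φ.
At 76.2°: sec²(76.2°) = 1/0.2385² = 17.58.
At 13°: sec²(13°) = 1/0.9744² = 1.053.
Ratio = 17.58/1.053 = cos²(13°)/cos²(76.2°) ≈ 16.7.

16.7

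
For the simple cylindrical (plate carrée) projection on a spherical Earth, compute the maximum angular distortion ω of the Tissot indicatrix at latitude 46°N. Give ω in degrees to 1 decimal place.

Plate carrée maps x = Rλ, y = Rφ. The meridian scale is h = 1 and the parallel scale is k = 1/cos φ = sec φ.
At 46°: h = 1.000, k = 1.440; principal scales a = 1.440, b = 1.000.
sin(ω/2) = (a − b)/(a + b) = 0.4396/2.440 = 0.1802, so ω = 2 arcsin(0.1802) ≈ 20.8°.

20.8°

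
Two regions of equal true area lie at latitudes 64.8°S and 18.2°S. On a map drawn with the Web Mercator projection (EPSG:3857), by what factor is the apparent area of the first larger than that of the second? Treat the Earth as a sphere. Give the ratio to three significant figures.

4.98

Mercator is conformal with k = sec φ, so areal scale = k² = sec²φ.
At 64.8°: sec²(64.8°) = 1/0.4258² = 5.516.
At 18.2°: sec²(18.2°) = 1/0.9500² = 1.108.
Ratio = 5.516/1.108 = cos²(18.2°)/cos²(64.8°) ≈ 4.98.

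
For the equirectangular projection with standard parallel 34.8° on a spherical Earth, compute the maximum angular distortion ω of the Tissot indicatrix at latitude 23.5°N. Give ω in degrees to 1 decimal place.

With standard parallel φ₀ = 34.8°, the equirectangular projection gives x = Rλ cos φ₀, y = Rφ, so h = 1 and k = cos 34.8° / cos φ.
At 23.5°: h = 1.000, k = 0.8954; principal scales a = 1.000, b = 0.8954.
sin(ω/2) = (a − b)/(a + b) = 0.1046/1.895 = 0.05518, so ω = 2 arcsin(0.05518) ≈ 6.3°.

6.3°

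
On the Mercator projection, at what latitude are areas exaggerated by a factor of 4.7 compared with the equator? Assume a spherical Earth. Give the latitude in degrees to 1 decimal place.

62.5°

Mercator areal scale is sec²φ.
sec²φ = 4.7  ⇒  cos²φ = 0.2128  ⇒  cos φ = 0.4613.
φ = arccos(0.4613) ≈ 62.5°.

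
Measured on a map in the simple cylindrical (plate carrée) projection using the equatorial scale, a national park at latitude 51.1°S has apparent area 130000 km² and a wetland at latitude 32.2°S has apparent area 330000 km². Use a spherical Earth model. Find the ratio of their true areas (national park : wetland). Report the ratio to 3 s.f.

On the plate carrée, areal scale = h·k = 1 × sec φ, so true area = apparent × cos φ.
True area of national park: 130000 × cos(51.1°) = 130000 × 0.6280 = 81640 km².
True area of wetland: 330000 × cos(32.2°) = 330000 × 0.8462 = 279200 km².
Ratio = 81640 / 279200 ≈ 0.292.

0.292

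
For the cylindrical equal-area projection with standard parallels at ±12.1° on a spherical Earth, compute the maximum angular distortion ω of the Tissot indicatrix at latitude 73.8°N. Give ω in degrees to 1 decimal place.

For cylindrical equal-area with standard parallel φ₀, h = cos φ / cos φ₀ and k = cos φ₀ / cos φ, so h·k = 1.
At 73.8°: h = 0.2853, k = 3.505; principal scales a = 3.505, b = 0.2853.
sin(ω/2) = (a − b)/(a + b) = 3.219/3.790 = 0.8494, so ω = 2 arcsin(0.8494) ≈ 116.3°.

116.3°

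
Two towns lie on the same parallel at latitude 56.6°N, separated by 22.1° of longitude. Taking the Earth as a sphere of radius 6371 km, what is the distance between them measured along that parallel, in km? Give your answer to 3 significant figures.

Arc length along a parallel = R cos φ · Δλ (with Δλ in radians).
= 6371 × cos 56.6° × (22.1° × π/180) = 6371 × 0.5505 × 0.3857 ≈ 1350 km.

1350 km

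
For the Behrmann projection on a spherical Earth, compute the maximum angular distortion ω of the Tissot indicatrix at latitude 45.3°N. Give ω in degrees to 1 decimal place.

23.7°

Behrmann is a cylindrical equal-area projection with standard parallels at ±30°. A cylindrical equal-area projection with standard parallel φ₀ has meridian scale h = cos φ / cos φ₀ and parallel scale k = cos φ₀ / cos φ (so areas are preserved, h·k = 1).
At 45.3°: h = 0.8122, k = 1.231; principal scales a = 1.231, b = 0.8122.
sin(ω/2) = (a − b)/(a + b) = 0.4190/2.043 = 0.2050, so ω = 2 arcsin(0.2050) ≈ 23.7°.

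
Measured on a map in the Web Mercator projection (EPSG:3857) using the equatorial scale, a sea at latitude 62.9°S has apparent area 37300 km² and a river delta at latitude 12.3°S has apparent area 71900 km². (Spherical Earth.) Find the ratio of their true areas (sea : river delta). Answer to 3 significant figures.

On Mercator the areal scale is sec²φ, so true area = apparent × cos²φ.
True area of sea: 37300 × cos²(62.9°) = 37300 × 0.2075 = 7741 km².
True area of river delta: 71900 × cos²(12.3°) = 71900 × 0.9546 = 68640 km².
Ratio = 7741 / 68640 ≈ 0.113.

0.113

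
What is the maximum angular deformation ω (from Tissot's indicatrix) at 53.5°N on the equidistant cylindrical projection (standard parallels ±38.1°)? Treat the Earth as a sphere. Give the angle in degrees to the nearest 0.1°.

16.0°

In the equirectangular projection with standard parallel φ₀ = 38.1° (x = Rλ cos φ₀, y = Rφ), meridians are true-scale (h = 1) and the parallel scale is k = cos φ₀ / cos φ.
At 53.5°: h = 1.000, k = 1.323; principal scales a = 1.323, b = 1.000.
sin(ω/2) = (a − b)/(a + b) = 0.3230/2.323 = 0.1390, so ω = 2 arcsin(0.1390) ≈ 16.0°.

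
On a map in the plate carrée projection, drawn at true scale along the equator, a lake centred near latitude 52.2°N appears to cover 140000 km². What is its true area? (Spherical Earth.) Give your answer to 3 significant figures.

For the equirectangular projection with φ₀ = 0 (plate carrée), h = 1 along meridians and k = sec φ along parallels.
Areal scale = h·k = 1 × sec φ; at 52.2°, h = 1.000, k = 1.632, so h·k = 1.632.
True area = apparent / (areal scale) = 140000 / 1.632 ≈ 85800 km².

85800 km²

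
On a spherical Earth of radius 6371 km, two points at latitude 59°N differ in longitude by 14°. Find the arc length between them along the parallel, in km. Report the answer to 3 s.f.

802 km

Arc length along a parallel = R cos φ · Δλ (with Δλ in radians).
= 6371 × cos 59° × (14° × π/180) = 6371 × 0.5150 × 0.2443 ≈ 802 km.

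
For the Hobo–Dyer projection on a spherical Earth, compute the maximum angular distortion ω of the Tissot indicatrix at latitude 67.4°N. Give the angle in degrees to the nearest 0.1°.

Hobo–Dyer is a cylindrical equal-area projection with standard parallels at ±37.5°. For cylindrical equal-area with standard parallel φ₀, h = cos φ / cos φ₀ and k = cos φ₀ / cos φ, so h·k = 1.
At 67.4°: h = 0.4844, k = 2.064; principal scales a = 2.064, b = 0.4844.
sin(ω/2) = (a − b)/(a + b) = 1.580/2.549 = 0.6199, so ω = 2 arcsin(0.6199) ≈ 76.6°.

76.6°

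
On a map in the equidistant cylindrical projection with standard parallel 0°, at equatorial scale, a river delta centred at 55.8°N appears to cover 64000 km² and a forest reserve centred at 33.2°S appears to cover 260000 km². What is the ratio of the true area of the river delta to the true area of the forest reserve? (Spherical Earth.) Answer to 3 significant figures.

0.165

On the plate carrée, areal scale = h·k = 1 × sec φ, so true area = apparent × cos φ.
True area of river delta: 64000 × cos(55.8°) = 64000 × 0.5621 = 35970 km².
True area of forest reserve: 260000 × cos(33.2°) = 260000 × 0.8368 = 217600 km².
Ratio = 35970 / 217600 ≈ 0.165.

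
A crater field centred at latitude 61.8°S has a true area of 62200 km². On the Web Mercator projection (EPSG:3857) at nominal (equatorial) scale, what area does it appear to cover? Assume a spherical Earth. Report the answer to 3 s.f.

279000 km²

The Mercator projection is conformal; its linear scale factor is the same in every direction and equals sec φ = 1/cos φ.
Areal scale = k² = sec²φ = 1/cos²(61.8°) = 1/0.4726² = 4.478.
Apparent area = 62200 × 4.478 ≈ 279000 km².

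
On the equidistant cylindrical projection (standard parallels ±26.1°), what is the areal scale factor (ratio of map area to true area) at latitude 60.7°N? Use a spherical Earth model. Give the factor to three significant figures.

The equidistant cylindrical projection with φ₀ = 26.1° has h = 1 (meridians true) and k = cos φ₀ / cos φ along parallels.
Areal scale = h·k = 1 × cos φ₀ / cos φ; at 60.7°, h = 1.000, k = 1.835, so h·k = 1.835.

1.84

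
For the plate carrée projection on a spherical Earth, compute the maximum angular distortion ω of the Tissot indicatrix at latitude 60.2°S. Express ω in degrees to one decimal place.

39.3°

For the equirectangular projection with φ₀ = 0 (plate carrée), h = 1 along meridians and k = sec φ along parallels.
At 60.2°: h = 1.000, k = 2.012; principal scales a = 2.012, b = 1.000.
sin(ω/2) = (a − b)/(a + b) = 1.012/3.012 = 0.3360, so ω = 2 arcsin(0.3360) ≈ 39.3°.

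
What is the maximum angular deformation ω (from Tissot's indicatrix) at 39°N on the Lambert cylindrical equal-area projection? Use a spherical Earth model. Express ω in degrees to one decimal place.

The Lambert cylindrical equal-area projection is the cylindrical equal-area projection with its standard parallel at the equator (φ₀ = 0). Cylindrical equal-area (φ₀ = 0°): h = cos φ / cos 0° along meridians, k = cos 0° / cos φ along parallels; h·k = 1.
At 39°: h = 0.7771, k = 1.287; principal scales a = 1.287, b = 0.7771.
sin(ω/2) = (a − b)/(a + b) = 0.5096/2.064 = 0.2469, so ω = 2 arcsin(0.2469) ≈ 28.6°.

28.6°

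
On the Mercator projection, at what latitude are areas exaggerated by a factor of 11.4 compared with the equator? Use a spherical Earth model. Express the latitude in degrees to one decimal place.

72.8°

Mercator areal scale is sec²φ.
sec²φ = 11.4  ⇒  cos²φ = 0.08772  ⇒  cos φ = 0.2962.
φ = arccos(0.2962) ≈ 72.8°.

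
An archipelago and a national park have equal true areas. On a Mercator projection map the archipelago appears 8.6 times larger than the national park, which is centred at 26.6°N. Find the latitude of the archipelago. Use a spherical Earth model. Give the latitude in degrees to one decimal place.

For equal true areas on Mercator, apparent areas scale as sec²φ, so the ratio is cos²φ₂ / cos²φ₁.
cos²φ₂ / cos²φ₁ = 8.6  ⇒  cos φ₁ = cos 26.6° / √8.6 = 0.8942/2.933 = 0.3049.
φ₁ = arccos(0.3049) ≈ 72.2°.

72.2°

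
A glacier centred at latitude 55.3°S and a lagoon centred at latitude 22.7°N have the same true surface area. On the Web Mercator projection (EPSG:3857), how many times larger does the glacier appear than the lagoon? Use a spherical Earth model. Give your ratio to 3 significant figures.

On Mercator, area is exaggerated by sec²φ = 1/cos²φ.
At 55.3°: sec²(55.3°) = 1/0.5693² = 3.086.
At 22.7°: sec²(22.7°) = 1/0.9225² = 1.175.
Ratio = 3.086/1.175 = cos²(22.7°)/cos²(55.3°) ≈ 2.63.

2.63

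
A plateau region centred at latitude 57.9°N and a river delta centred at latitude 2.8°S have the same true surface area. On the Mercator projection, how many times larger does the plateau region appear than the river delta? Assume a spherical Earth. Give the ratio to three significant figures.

Mercator areal scale is sec²φ.
At 57.9°: sec²(57.9°) = 1/0.5314² = 3.541.
At 2.8°: sec²(2.8°) = 1/0.9988² = 1.002.
Ratio = 3.541/1.002 = cos²(2.8°)/cos²(57.9°) ≈ 3.53.

3.53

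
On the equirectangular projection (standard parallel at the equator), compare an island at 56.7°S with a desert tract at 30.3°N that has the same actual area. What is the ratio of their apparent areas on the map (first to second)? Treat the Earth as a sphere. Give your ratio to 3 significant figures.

In the plate carrée (x = Rλ, y = Rφ), meridians are true-scale (h = 1) and parallels are stretched by k = sec φ.
Areal scale at 56.7°: h·k = 1.000 × 1.821 = 1.821.
Areal scale at 30.3°: h·k = 1.000 × 1.158 = 1.158.
Ratio = 1.821/1.158 ≈ 1.57.

1.57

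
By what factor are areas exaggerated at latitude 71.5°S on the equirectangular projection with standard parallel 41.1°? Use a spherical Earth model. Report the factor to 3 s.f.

2.37

In the equirectangular projection with standard parallel φ₀ = 41.1° (x = Rλ cos φ₀, y = Rφ), meridians are true-scale (h = 1) and the parallel scale is k = cos φ₀ / cos φ.
Areal scale = h·k = 1 × cos φ₀ / cos φ; at 71.5°, h = 1.000, k = 2.375, so h·k = 2.375.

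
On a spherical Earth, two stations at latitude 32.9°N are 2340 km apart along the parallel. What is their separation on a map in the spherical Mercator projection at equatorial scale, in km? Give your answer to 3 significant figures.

For Mercator, h = k = sec φ (a conformal cylindrical projection has a single point scale, 1/cos φ).
Along the parallel, k = sec 32.9° = 1/0.8396 = 1.191.
Map distance = 2340 × 1.191 ≈ 2790 km.

2790 km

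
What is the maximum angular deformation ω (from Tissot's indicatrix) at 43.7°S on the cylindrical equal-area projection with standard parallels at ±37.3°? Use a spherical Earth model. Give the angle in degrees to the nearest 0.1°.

10.9°

For cylindrical equal-area with standard parallel φ₀, h = cos φ / cos φ₀ and k = cos φ₀ / cos φ, so h·k = 1.
At 43.7°: h = 0.9089, k = 1.100; principal scales a = 1.100, b = 0.9089.
sin(ω/2) = (a − b)/(a + b) = 0.1914/2.009 = 0.09528, so ω = 2 arcsin(0.09528) ≈ 10.9°.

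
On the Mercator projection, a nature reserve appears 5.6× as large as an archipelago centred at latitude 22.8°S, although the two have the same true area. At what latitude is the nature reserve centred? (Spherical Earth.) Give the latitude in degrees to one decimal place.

67.1°

On Mercator, (apparent₁)/(apparent₂) = sec²φ₁ / sec²φ₂ when true areas are equal.
cos²φ₂ / cos²φ₁ = 5.6  ⇒  cos φ₁ = cos 22.8° / √5.6 = 0.9219/2.366 = 0.3896.
φ₁ = arccos(0.3896) ≈ 67.1°.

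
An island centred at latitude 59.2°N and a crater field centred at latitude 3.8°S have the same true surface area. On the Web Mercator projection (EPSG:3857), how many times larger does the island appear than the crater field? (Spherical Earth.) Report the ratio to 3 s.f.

Mercator areal scale is sec²φ.
At 59.2°: sec²(59.2°) = 1/0.5120² = 3.814.
At 3.8°: sec²(3.8°) = 1/0.9978² = 1.004.
Ratio = 3.814/1.004 = cos²(3.8°)/cos²(59.2°) ≈ 3.80.

3.80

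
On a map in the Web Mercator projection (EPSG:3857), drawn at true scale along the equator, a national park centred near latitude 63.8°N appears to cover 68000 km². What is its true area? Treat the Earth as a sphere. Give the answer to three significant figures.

For Mercator, h = k = sec φ (a conformal cylindrical projection has a single point scale, 1/cos φ).
Areal scale = k² = sec²φ = 1/cos²(63.8°) = 1/0.4415² = 5.130.
True area = apparent / (areal scale) = 68000 / 5.130 ≈ 13300 km².

13300 km²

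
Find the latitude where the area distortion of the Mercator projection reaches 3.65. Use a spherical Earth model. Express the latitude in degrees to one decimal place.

58.4°

Mercator areal scale is sec²φ.
sec²φ = 3.65  ⇒  cos²φ = 0.2740  ⇒  cos φ = 0.5234.
φ = arccos(0.5234) ≈ 58.4°.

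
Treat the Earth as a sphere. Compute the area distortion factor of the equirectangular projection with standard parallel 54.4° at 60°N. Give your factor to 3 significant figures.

With standard parallel φ₀ = 54.4°, the equirectangular projection gives x = Rλ cos φ₀, y = Rφ, so h = 1 and k = cos 54.4° / cos φ.
Areal scale = h·k = 1 × cos φ₀ / cos φ; at 60°, h = 1.000, k = 1.164, so h·k = 1.164.

1.16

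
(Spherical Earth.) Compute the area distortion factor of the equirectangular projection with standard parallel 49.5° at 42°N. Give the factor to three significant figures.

With standard parallel φ₀ = 49.5°, the equirectangular projection gives x = Rλ cos φ₀, y = Rφ, so h = 1 and k = cos 49.5° / cos φ.
Areal scale = h·k = 1 × cos φ₀ / cos φ; at 42°, h = 1.000, k = 0.8739, so h·k = 0.8739.

0.874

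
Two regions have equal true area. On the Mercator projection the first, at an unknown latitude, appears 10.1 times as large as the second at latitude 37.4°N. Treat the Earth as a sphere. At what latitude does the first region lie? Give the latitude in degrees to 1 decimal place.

Mercator areal scale is sec²φ, so apparent-area ratio = sec²φ₁ / sec²φ₂ = cos²φ₂ / cos²φ₁.
cos²φ₂ / cos²φ₁ = 10.1  ⇒  cos φ₁ = cos 37.4° / √10.1 = 0.7944/3.178 = 0.2500.
φ₁ = arccos(0.2500) ≈ 75.5°.

75.5°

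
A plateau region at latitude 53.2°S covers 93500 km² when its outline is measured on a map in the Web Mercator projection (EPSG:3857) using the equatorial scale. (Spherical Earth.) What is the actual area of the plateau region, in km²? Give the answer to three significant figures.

Mercator is conformal, so the point scale is isotropic: h = k = sec φ = 1/cos φ.
Areal scale = k² = sec²φ = 1/cos²(53.2°) = 1/0.5990² = 2.787.
True area = apparent / (areal scale) = 93500 / 2.787 ≈ 33600 km².

33600 km²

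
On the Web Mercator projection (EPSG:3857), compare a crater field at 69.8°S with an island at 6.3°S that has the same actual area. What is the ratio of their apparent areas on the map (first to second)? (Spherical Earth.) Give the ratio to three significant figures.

On Mercator, area is exaggerated by sec²φ = 1/cos²φ.
At 69.8°: sec²(69.8°) = 1/0.3453² = 8.387.
At 6.3°: sec²(6.3°) = 1/0.9940² = 1.012.
Ratio = 8.387/1.012 = cos²(6.3°)/cos²(69.8°) ≈ 8.29.

8.29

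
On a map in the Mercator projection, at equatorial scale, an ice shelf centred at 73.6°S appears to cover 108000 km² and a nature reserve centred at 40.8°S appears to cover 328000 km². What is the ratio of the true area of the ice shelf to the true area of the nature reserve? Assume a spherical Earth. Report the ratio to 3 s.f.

Since Mercator area scale is 1/cos²φ, the true area equals the apparent area multiplied by cos²φ.
True area of ice shelf: 108000 × cos²(73.6°) = 108000 × 0.07972 = 8609 km².
True area of nature reserve: 328000 × cos²(40.8°) = 328000 × 0.5730 = 188000 km².
Ratio = 8609 / 188000 ≈ 0.0458.

0.0458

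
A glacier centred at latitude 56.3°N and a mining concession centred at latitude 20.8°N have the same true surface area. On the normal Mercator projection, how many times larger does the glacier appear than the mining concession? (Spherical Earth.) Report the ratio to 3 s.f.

2.84

Mercator areal scale is sec²φ.
At 56.3°: sec²(56.3°) = 1/0.5548² = 3.248.
At 20.8°: sec²(20.8°) = 1/0.9348² = 1.144.
Ratio = 3.248/1.144 = cos²(20.8°)/cos²(56.3°) ≈ 2.84.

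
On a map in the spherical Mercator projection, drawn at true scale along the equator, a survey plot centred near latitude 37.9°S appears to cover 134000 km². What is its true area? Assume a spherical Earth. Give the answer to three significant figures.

The Mercator projection is conformal; its linear scale factor is the same in every direction and equals sec φ = 1/cos φ.
Areal scale = k² = sec²φ = 1/cos²(37.9°) = 1/0.7891² = 1.606.
True area = apparent / (areal scale) = 134000 / 1.606 ≈ 83400 km².

83400 km²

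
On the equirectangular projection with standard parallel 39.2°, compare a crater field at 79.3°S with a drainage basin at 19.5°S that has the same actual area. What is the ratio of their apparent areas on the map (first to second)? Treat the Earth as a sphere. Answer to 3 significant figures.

With standard parallel φ₀ = 39.2°, the equirectangular projection gives x = Rλ cos φ₀, y = Rφ, so h = 1 and k = cos 39.2° / cos φ.
Areal scale at 79.3°: h·k = 1.000 × 4.174 = 4.174.
Areal scale at 19.5°: h·k = 1.000 × 0.8221 = 0.8221.
Ratio = 4.174/0.8221 ≈ 5.08.

5.08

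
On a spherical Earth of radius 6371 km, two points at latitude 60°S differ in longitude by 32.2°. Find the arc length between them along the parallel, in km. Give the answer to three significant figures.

1790 km

Arc length along a parallel = R cos φ · Δλ (with Δλ in radians).
= 6371 × cos 60° × (32.2° × π/180) = 6371 × 0.5000 × 0.5620 ≈ 1790 km.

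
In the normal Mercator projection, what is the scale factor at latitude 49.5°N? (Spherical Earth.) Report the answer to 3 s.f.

1.54

The Mercator projection is conformal; its linear scale factor is the same in every direction and equals sec φ = 1/cos φ.
k = 1/cos 49.5° = 1/0.6494 = 1.540.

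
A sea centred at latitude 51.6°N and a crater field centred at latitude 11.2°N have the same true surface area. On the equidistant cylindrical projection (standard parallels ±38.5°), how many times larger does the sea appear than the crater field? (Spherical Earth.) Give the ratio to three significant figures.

1.58

With standard parallel φ₀ = 38.5°, the equirectangular projection gives x = Rλ cos φ₀, y = Rφ, so h = 1 and k = cos 38.5° / cos φ.
Areal scale at 51.6°: h·k = 1.000 × 1.260 = 1.260.
Areal scale at 11.2°: h·k = 1.000 × 0.7978 = 0.7978.
Ratio = 1.260/0.7978 ≈ 1.58.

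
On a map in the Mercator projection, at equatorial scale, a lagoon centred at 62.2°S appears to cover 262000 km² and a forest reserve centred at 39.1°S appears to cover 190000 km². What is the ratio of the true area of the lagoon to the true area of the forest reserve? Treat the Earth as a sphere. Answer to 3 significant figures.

On Mercator the areal scale is sec²φ, so true area = apparent × cos²φ.
True area of lagoon: 262000 × cos²(62.2°) = 262000 × 0.2175 = 56990 km².
True area of forest reserve: 190000 × cos²(39.1°) = 190000 × 0.6022 = 114400 km².
Ratio = 56990 / 114400 ≈ 0.498.

0.498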